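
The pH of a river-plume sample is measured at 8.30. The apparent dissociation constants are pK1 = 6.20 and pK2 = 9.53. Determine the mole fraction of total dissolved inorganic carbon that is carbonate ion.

α₂ = 1 / (1 + [H⁺]/K2 + [H⁺]²/(K1K2)) = 1 / (1 + 10^+1.23 + 10^-0.87)
   = 1 / (1 + 16.982 + 0.13490) = 1/18.117 = 0.05520

α₂ = 0.0552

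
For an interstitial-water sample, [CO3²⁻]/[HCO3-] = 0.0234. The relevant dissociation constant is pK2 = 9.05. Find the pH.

pH = 7.42

From K2 = [H⁺][CO3²⁻]/[HCO3-]:  pH = pK2 + log₁₀([CO3²⁻]/[HCO3-])
log₁₀(0.0234) = -1.631
pH = 9.05 + (-1.631) = 7.42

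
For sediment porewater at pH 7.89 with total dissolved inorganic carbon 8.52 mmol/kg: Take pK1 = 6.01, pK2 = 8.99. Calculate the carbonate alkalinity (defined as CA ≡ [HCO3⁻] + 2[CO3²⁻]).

CA = 9.04 mmol/kg

CA = [HCO3⁻] + 2[CO3²⁻] = (α₁ + 2α₂)·DIC
At pH 7.89: [H⁺]/K1 = 10^-1.88 = 0.013183, K2/[H⁺] = 10^-1.10 = 0.079433
α₁ = 1/(1 + 0.013183 + 0.079433) = 1/1.0926 = 0.9152; α₂ = α₁·K2/[H⁺] = 0.07270
α₁ + 2α₂ = 1.0606
CA = 1.0606 × 8.52 = 9.04 mmol/kg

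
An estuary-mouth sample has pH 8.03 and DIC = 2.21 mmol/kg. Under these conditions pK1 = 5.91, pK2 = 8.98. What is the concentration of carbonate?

α₂ = 1 / (1 + [H⁺]/K2 + [H⁺]²/(K1K2)) = 1 / (1 + 10^+0.95 + 10^-1.17)
   = 1 / (1 + 8.9125 + 0.067608) = 1/9.9801 = 0.1002
[CO3²⁻] = α₂ × DIC = 0.1002 × 2.21 = 0.221 mmol/kg

[CO3²⁻] = 0.221 mmol/kg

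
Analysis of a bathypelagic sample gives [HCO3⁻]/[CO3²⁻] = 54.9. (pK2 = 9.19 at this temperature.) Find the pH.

pH = 7.45

From K2 = [H⁺][CO3²⁻]/[HCO3⁻]:  pH = pK2 − log₁₀([HCO3⁻]/[CO3²⁻])
log₁₀(54.9) = +1.740
pH = 9.19 − (+1.740) = 7.45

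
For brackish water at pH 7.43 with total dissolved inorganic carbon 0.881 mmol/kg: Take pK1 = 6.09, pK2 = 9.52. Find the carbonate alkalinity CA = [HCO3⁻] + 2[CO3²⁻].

CA = [HCO3⁻] + 2[CO3²⁻] = (α₁ + 2α₂)·DIC
At pH 7.43: [H⁺]/K1 = 10^-1.34 = 0.045709, K2/[H⁺] = 10^-2.09 = 0.0081283
α₁ = 1/(1 + 0.045709 + 0.0081283) = 1/1.0538 = 0.9489; α₂ = α₁·K2/[H⁺] = 0.007713
α₁ + 2α₂ = 0.9643
CA = 0.9643 × 0.881 = 0.850 mmol/kg

CA = 0.850 mmol/kg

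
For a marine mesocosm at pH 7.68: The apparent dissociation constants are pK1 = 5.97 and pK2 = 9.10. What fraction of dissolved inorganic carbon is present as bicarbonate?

α₁ = 1 / (1 + [H⁺]/K1 + K2/[H⁺]) = 1 / (1 + 10^-1.71 + 10^-1.42)
   = 1 / (1 + 0.019498 + 0.038019) = 1/1.0575 = 0.9456

α₁ = 0.946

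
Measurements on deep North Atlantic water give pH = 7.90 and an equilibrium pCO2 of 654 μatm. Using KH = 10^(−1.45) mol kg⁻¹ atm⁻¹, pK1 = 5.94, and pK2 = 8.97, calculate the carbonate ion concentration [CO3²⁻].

[CO3²⁻] = 0.180 mmol/kg

[CO2*] = KH · pCO2 = 10^(−1.45) × 654×10^-6 = 2.320×10^-5 mol/kg
α₀ = 1/(1 + K1/[H⁺] + K1K2/[H⁺]²) = 1/(1 + 10^+1.96 + 10^+0.89) = 0.01000
DIC = [CO2*]/α₀ = 2.320×10^-5 / 0.01000 = 2.320 mmol/kg
[CO3²⁻] = α₂·DIC; α₂ = 0.07765, so [CO3²⁻] = 0.07765 × 2.320 = 0.180 mmol/kg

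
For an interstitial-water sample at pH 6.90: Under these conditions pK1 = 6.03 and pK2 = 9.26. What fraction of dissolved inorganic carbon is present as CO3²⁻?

α₂ = 1 / (1 + [H⁺]/K2 + [H⁺]²/(K1K2)) = 1 / (1 + 10^+2.36 + 10^+1.49)
   = 1 / (1 + 229.09 + 30.903) = 1/260.99 = 0.003832

α₂ = 0.00383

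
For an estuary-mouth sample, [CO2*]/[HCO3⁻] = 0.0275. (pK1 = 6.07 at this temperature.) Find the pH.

From K1 = [H⁺][HCO3⁻]/[CO2*]:  pH = pK1 − log₁₀([CO2*]/[HCO3⁻])
log₁₀(0.0275) = -1.561
pH = 6.07 − (-1.561) = 7.63

pH = 7.63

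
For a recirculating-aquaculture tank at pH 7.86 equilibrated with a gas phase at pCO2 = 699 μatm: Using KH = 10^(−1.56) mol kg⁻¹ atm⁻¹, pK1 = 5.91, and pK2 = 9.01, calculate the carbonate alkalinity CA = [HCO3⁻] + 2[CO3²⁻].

CA = 1.96 mmol/kg

[CO2*] = KH · pCO2 = 10^(−1.56) × 699×10^-6 = 1.925×10^-5 mol/kg
α₀ = 1/(1 + K1/[H⁺] + K1K2/[H⁺]²) = 1/(1 + 10^+1.95 + 10^+0.80) = 0.01037
DIC = [CO2*]/α₀ = 1.925×10^-5 / 0.01037 = 1.857 mmol/kg
CA = (α₁ + 2α₂)·DIC = (0.9242 + 2×0.06543) × 1.857 = 1.96 mmol/kg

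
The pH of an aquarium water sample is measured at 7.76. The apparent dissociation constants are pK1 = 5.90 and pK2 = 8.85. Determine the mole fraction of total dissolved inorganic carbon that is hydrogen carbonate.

α₁ = 0.913

α₁ = 1 / (1 + [H⁺]/K1 + K2/[H⁺]) = 1 / (1 + 10^-1.86 + 10^-1.09)
   = 1 / (1 + 0.013804 + 0.081283) = 1/1.0951 = 0.9132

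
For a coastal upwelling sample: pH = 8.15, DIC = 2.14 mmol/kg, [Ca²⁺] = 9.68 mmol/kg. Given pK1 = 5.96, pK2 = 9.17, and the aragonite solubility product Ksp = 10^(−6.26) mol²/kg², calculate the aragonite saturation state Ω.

Ω = 3.27

α₂ = 1 / (1 + [H⁺]/K2 + [H⁺]²/(K1K2)) = 1 / (1 + 10^+1.02 + 10^-1.17)
   = 1 / (1 + 10.471 + 0.067608) = 1/11.539 = 0.08666
[CO3²⁻] = α₂ × DIC = 0.08666 × 2.14 = 0.1855 mmol/kg
Ksp = 10^(−6.26) = 5.495×10^-7
Ω = [Ca²⁺][CO3²⁻]/Ksp = (9.68×10^-3)(1.855×10^-4) / 5.495×10^-7 = 3.27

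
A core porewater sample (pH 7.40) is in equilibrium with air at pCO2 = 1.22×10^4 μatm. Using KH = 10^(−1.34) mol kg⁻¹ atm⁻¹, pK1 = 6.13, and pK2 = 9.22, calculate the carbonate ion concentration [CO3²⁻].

[CO2*] = KH · pCO2 = 10^(−1.34) × 1.22×10^4×10^-6 = 5.576×10^-4 mol/kg
α₀ = 1/(1 + K1/[H⁺] + K1K2/[H⁺]²) = 1/(1 + 10^+1.27 + 10^-0.55) = 0.05024
DIC = [CO2*]/α₀ = 5.576×10^-4 / 0.05024 = 11.10 mmol/kg
[CO3²⁻] = α₂·DIC; α₂ = 0.01416, so [CO3²⁻] = 0.01416 × 11.10 = 0.157 mmol/kg

[CO3²⁻] = 0.157 mmol/kg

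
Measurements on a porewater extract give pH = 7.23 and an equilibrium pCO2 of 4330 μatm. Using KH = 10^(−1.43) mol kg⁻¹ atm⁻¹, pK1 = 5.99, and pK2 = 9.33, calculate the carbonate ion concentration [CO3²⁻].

[CO2*] = KH · pCO2 = 10^(−1.43) × 4330×10^-6 = 1.609×10^-4 mol/kg
α₀ = 1/(1 + K1/[H⁺] + K1K2/[H⁺]²) = 1/(1 + 10^+1.24 + 10^-0.86) = 0.05401
DIC = [CO2*]/α₀ = 1.609×10^-4 / 0.05401 = 2.979 mmol/kg
[CO3²⁻] = α₂·DIC; α₂ = 0.007455, so [CO3²⁻] = 0.007455 × 2.979 = 0.0222 mmol/kg

[CO3²⁻] = 0.0222 mmol/kg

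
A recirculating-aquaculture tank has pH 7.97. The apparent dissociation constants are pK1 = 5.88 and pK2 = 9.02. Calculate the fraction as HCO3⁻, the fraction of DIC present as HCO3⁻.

α₁ = 0.911

α₁ = 1 / (1 + [H⁺]/K1 + K2/[H⁺]) = 1 / (1 + 10^-2.09 + 10^-1.05)
   = 1 / (1 + 0.0081283 + 0.089125) = 1/1.0973 = 0.9114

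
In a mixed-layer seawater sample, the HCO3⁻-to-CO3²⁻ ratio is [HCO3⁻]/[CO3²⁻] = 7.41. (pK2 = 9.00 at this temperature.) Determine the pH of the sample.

From K2 = [H⁺][CO3²⁻]/[HCO3⁻]:  pH = pK2 − log₁₀([HCO3⁻]/[CO3²⁻])
log₁₀(7.41) = +0.870
pH = 9.00 − (+0.870) = 8.13

pH = 8.13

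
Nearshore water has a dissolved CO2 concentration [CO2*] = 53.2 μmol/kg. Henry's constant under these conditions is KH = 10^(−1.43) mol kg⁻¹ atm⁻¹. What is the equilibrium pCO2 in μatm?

pCO2 = 1430 μatm

KH = 10^(−1.43) = 3.715×10^-2 mol kg⁻¹ atm⁻¹
pCO2 = [CO2*]/KH = 53.2×10^-6 / 3.715×10^-2 = 1.43×10^-3 atm = 1430 μatm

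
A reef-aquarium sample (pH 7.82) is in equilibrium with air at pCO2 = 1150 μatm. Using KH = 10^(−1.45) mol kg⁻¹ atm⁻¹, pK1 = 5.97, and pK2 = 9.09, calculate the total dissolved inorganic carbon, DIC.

DIC = 3.08 mmol/kg

[CO2*] = KH · pCO2 = 10^(−1.45) × 1150×10^-6 = 4.080×10^-5 mol/kg
α₀ = 1/(1 + K1/[H⁺] + K1K2/[H⁺]²) = 1/(1 + 10^+1.85 + 10^+0.58) = 0.01323
DIC = [CO2*]/α₀ = 4.080×10^-5 / 0.01323 = 3.08 mmol/kg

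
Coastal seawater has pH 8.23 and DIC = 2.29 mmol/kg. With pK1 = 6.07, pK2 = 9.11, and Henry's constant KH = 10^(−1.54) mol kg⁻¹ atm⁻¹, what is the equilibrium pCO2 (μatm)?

pCO2 = 482 μatm

α₀ = 1 / (1 + K1/[H⁺] + K1K2/[H⁺]²) = 1 / (1 + 10^+2.16 + 10^+1.28)
   = 1 / (1 + 144.54 + 19.055) = 1/164.60 = 0.006075
[CO2*] = α₀ × DIC = 0.006075 × 2.29 = 0.01391 mmol/kg = 13.91 μmol/kg
pCO2 = [CO2*]/KH = 1.391×10^-5 / 2.884×10^-2 = 482 μatm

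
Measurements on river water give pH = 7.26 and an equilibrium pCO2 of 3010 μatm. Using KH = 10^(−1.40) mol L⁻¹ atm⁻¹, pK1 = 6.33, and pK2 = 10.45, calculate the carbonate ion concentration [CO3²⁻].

[CO2*] = KH · pCO2 = 10^(−1.40) × 3010×10^-6 = 1.198×10^-4 mol/L
α₀ = 1/(1 + K1/[H⁺] + K1K2/[H⁺]²) = 1/(1 + 10^+0.93 + 10^-2.26) = 0.1051
DIC = [CO2*]/α₀ = 1.198×10^-4 / 0.1051 = 1.140 mmol/L
[CO3²⁻] = α₂·DIC; α₂ = 0.0005774, so [CO3²⁻] = 0.0005774 × 1.140 = 0.000659 mmol/L = 0.659 μmol/L

[CO3²⁻] = 0.659 μmol/L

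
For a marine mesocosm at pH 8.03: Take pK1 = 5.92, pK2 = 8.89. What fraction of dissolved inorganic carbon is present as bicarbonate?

α₁ = 0.873

α₁ = 1 / (1 + [H⁺]/K1 + K2/[H⁺]) = 1 / (1 + 10^-2.11 + 10^-0.86)
   = 1 / (1 + 0.0077625 + 0.13804) = 1/1.1458 = 0.8728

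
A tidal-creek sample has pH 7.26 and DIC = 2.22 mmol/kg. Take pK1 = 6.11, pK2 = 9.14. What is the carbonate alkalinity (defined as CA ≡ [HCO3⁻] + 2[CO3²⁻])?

CA = [HCO3⁻] + 2[CO3²⁻] = (α₁ + 2α₂)·DIC
At pH 7.26: [H⁺]/K1 = 10^-1.15 = 0.070795, K2/[H⁺] = 10^-1.88 = 0.013183
α₁ = 1/(1 + 0.070795 + 0.013183) = 1/1.0840 = 0.9225; α₂ = α₁·K2/[H⁺] = 0.01216
α₁ + 2α₂ = 0.9469
CA = 0.9469 × 2.22 = 2.10 mmol/kg

CA = 2.10 mmol/kg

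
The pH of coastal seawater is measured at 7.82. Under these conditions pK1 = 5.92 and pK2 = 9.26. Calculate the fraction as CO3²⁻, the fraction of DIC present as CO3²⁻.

α₂ = 1 / (1 + [H⁺]/K2 + [H⁺]²/(K1K2)) = 1 / (1 + 10^+1.44 + 10^-0.46)
   = 1 / (1 + 27.542 + 0.34674) = 1/28.889 = 0.03462

α₂ = 0.0346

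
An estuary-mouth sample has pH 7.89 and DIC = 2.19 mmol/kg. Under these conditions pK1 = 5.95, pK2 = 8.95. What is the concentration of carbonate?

α₂ = 1 / (1 + [H⁺]/K2 + [H⁺]²/(K1K2)) = 1 / (1 + 10^+1.06 + 10^-0.88)
   = 1 / (1 + 11.482 + 0.13183) = 1/12.613 = 0.07928
[CO3²⁻] = α₂ × DIC = 0.07928 × 2.19 = 0.174 mmol/kg

[CO3²⁻] = 0.174 mmol/kg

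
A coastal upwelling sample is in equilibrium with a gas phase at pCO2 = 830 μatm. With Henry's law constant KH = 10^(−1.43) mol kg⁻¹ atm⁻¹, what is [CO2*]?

[CO2*] = 30.8 μmol/kg

KH = 10^(−1.43) = 3.715×10^-2 mol kg⁻¹ atm⁻¹
[CO2*] = KH · pCO2 = 3.715×10^-2 × 830×10^-6 atm = 3.08×10^-5 mol/kg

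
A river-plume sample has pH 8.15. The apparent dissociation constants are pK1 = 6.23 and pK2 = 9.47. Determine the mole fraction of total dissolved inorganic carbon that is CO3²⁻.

α₂ = 0.0452

α₂ = 1 / (1 + [H⁺]/K2 + [H⁺]²/(K1K2)) = 1 / (1 + 10^+1.32 + 10^-0.60)
   = 1 / (1 + 20.893 + 0.25119) = 1/22.144 = 0.04516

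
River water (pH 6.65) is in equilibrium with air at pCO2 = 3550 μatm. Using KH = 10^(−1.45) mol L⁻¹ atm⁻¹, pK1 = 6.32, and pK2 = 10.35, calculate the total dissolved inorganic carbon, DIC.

[CO2*] = KH · pCO2 = 10^(−1.45) × 3550×10^-6 = 1.260×10^-4 mol/L
α₀ = 1/(1 + K1/[H⁺] + K1K2/[H⁺]²) = 1/(1 + 10^+0.33 + 10^-3.37) = 0.3186
DIC = [CO2*]/α₀ = 1.260×10^-4 / 0.3186 = 0.395 mmol/L

DIC = 0.395 mmol/L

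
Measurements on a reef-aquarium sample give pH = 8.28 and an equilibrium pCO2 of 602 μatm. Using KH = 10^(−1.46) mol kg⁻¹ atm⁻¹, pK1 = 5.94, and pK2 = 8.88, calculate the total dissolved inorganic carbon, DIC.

DIC = 5.73 mmol/kg

[CO2*] = KH · pCO2 = 10^(−1.46) × 602×10^-6 = 2.087×10^-5 mol/kg
α₀ = 1/(1 + K1/[H⁺] + K1K2/[H⁺]²) = 1/(1 + 10^+2.34 + 10^+1.74) = 0.003640
DIC = [CO2*]/α₀ = 2.087×10^-5 / 0.003640 = 5.73 mmol/kg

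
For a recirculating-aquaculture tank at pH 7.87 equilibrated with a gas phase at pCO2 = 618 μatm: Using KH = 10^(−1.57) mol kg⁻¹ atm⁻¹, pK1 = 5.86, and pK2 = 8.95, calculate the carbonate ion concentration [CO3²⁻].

[CO2*] = KH · pCO2 = 10^(−1.57) × 618×10^-6 = 1.663×10^-5 mol/kg
α₀ = 1/(1 + K1/[H⁺] + K1K2/[H⁺]²) = 1/(1 + 10^+2.01 + 10^+0.93) = 0.008941
DIC = [CO2*]/α₀ = 1.663×10^-5 / 0.008941 = 1.860 mmol/kg
[CO3²⁻] = α₂·DIC; α₂ = 0.07610, so [CO3²⁻] = 0.07610 × 1.860 = 0.142 mmol/kg

[CO3²⁻] = 0.142 mmol/kg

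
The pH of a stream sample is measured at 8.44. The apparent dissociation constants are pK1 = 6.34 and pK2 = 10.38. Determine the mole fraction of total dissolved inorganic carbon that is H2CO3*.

α₀ = 1 / (1 + K1/[H⁺] + K1K2/[H⁺]²) = 1 / (1 + 10^+2.10 + 10^+0.16)
   = 1 / (1 + 125.89 + 1.4454) = 1/128.34 = 0.007792

α₀ = 0.00779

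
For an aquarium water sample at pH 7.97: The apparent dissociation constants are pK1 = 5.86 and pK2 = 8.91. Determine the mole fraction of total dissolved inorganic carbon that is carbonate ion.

α₂ = 0.102

α₂ = 1 / (1 + [H⁺]/K2 + [H⁺]²/(K1K2)) = 1 / (1 + 10^+0.94 + 10^-1.17)
   = 1 / (1 + 8.7096 + 0.067608) = 1/9.7772 = 0.1023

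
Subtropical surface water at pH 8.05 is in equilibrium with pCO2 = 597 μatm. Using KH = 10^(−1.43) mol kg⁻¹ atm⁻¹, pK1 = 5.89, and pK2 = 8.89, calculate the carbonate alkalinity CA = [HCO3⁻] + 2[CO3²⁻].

[CO2*] = KH · pCO2 = 10^(−1.43) × 597×10^-6 = 2.218×10^-5 mol/kg
α₀ = 1/(1 + K1/[H⁺] + K1K2/[H⁺]²) = 1/(1 + 10^+2.16 + 10^+1.32) = 0.006008
DIC = [CO2*]/α₀ = 2.218×10^-5 / 0.006008 = 3.692 mmol/kg
CA = (α₁ + 2α₂)·DIC = (0.8685 + 2×0.1255) × 3.692 = 4.13 mmol/kg

CA = 4.13 mmol/kg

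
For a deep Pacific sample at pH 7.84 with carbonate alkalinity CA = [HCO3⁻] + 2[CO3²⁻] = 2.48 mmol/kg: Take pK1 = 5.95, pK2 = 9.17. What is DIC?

DIC = 2.40 mmol/kg

CA = [HCO3⁻] + 2[CO3²⁻] = (α₁ + 2α₂)·DIC
At pH 7.84: [H⁺]/K1 = 10^-1.89 = 0.012882, K2/[H⁺] = 10^-1.33 = 0.046774
α₁ = 1/(1 + 0.012882 + 0.046774) = 1/1.0597 = 0.9437; α₂ = α₁·K2/[H⁺] = 0.04414
α₁ + 2α₂ = 1.0320
DIC = CA / (α₁ + 2α₂) = 2.48 / 1.0320 = 2.40 mmol/kg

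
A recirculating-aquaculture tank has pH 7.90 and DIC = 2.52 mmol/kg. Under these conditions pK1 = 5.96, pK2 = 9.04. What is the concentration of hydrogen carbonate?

[HCO3⁻] = 2.32 mmol/kg

α₁ = 1 / (1 + [H⁺]/K1 + K2/[H⁺]) = 1 / (1 + 10^-1.94 + 10^-1.14)
   = 1 / (1 + 0.011482 + 0.072444) = 1/1.0839 = 0.9226
[HCO3⁻] = α₁ × DIC = 0.9226 × 2.52 = 2.32 mmol/kg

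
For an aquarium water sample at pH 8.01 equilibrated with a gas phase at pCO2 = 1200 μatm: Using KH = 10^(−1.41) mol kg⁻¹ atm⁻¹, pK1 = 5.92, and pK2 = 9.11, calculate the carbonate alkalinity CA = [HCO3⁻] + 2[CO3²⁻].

[CO2*] = KH · pCO2 = 10^(−1.41) × 1200×10^-6 = 4.669×10^-5 mol/kg
α₀ = 1/(1 + K1/[H⁺] + K1K2/[H⁺]²) = 1/(1 + 10^+2.09 + 10^+0.99) = 0.007474
DIC = [CO2*]/α₀ = 4.669×10^-5 / 0.007474 = 6.246 mmol/kg
CA = (α₁ + 2α₂)·DIC = (0.9195 + 2×0.07304) × 6.246 = 6.66 mmol/kg

CA = 6.66 mmol/kg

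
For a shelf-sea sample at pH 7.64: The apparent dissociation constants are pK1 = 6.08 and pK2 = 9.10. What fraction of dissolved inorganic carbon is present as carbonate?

α₂ = 0.0326

α₂ = 1 / (1 + [H⁺]/K2 + [H⁺]²/(K1K2)) = 1 / (1 + 10^+1.46 + 10^-0.10)
   = 1 / (1 + 28.840 + 0.79433) = 1/30.635 = 0.03264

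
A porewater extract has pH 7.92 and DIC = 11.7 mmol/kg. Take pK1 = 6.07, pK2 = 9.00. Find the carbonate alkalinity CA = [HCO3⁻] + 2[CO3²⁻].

CA = [HCO3⁻] + 2[CO3²⁻] = (α₁ + 2α₂)·DIC
At pH 7.92: [H⁺]/K1 = 10^-1.85 = 0.014125, K2/[H⁺] = 10^-1.08 = 0.083176
α₁ = 1/(1 + 0.014125 + 0.083176) = 1/1.0973 = 0.9113; α₂ = α₁·K2/[H⁺] = 0.07580
α₁ + 2α₂ = 1.0629
CA = 1.0629 × 11.7 = 12.4 mmol/kg

CA = 12.4 mmol/kg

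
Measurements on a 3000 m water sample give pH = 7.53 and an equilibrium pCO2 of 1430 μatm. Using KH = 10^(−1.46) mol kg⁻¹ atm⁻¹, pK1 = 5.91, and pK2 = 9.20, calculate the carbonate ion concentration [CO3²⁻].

[CO2*] = KH · pCO2 = 10^(−1.46) × 1430×10^-6 = 4.958×10^-5 mol/kg
α₀ = 1/(1 + K1/[H⁺] + K1K2/[H⁺]²) = 1/(1 + 10^+1.62 + 10^-0.05) = 0.02295
DIC = [CO2*]/α₀ = 4.958×10^-5 / 0.02295 = 2.161 mmol/kg
[CO3²⁻] = α₂·DIC; α₂ = 0.02045, so [CO3²⁻] = 0.02045 × 2.161 = 0.0442 mmol/kg

[CO3²⁻] = 0.0442 mmol/kg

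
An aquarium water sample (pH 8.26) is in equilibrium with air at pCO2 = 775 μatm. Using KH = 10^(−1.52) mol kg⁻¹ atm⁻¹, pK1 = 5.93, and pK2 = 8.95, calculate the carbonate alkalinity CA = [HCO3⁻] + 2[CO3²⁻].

CA = 7.05 mmol/kg

[CO2*] = KH · pCO2 = 10^(−1.52) × 775×10^-6 = 2.340×10^-5 mol/kg
α₀ = 1/(1 + K1/[H⁺] + K1K2/[H⁺]²) = 1/(1 + 10^+2.33 + 10^+1.64) = 0.003869
DIC = [CO2*]/α₀ = 2.340×10^-5 / 0.003869 = 6.049 mmol/kg
CA = (α₁ + 2α₂)·DIC = (0.8272 + 2×0.1689) × 6.049 = 7.05 mmol/kg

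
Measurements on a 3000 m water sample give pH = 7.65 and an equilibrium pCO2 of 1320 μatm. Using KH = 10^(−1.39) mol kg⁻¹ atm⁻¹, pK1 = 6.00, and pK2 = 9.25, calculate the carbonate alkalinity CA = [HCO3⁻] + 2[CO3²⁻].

[CO2*] = KH · pCO2 = 10^(−1.39) × 1320×10^-6 = 5.377×10^-5 mol/kg
α₀ = 1/(1 + K1/[H⁺] + K1K2/[H⁺]²) = 1/(1 + 10^+1.65 + 10^+0.05) = 0.02137
DIC = [CO2*]/α₀ = 5.377×10^-5 / 0.02137 = 2.516 mmol/kg
CA = (α₁ + 2α₂)·DIC = (0.9546 + 2×0.02398) × 2.516 = 2.52 mmol/kg

CA = 2.52 mmol/kg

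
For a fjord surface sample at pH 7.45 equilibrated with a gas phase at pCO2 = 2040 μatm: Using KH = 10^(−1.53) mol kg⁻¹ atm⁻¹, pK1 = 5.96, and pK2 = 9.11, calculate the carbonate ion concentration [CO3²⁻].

[CO2*] = KH · pCO2 = 10^(−1.53) × 2040×10^-6 = 6.020×10^-5 mol/kg
α₀ = 1/(1 + K1/[H⁺] + K1K2/[H⁺]²) = 1/(1 + 10^+1.49 + 10^-0.17) = 0.03069
DIC = [CO2*]/α₀ = 6.020×10^-5 / 0.03069 = 1.961 mmol/kg
[CO3²⁻] = α₂·DIC; α₂ = 0.02075, so [CO3²⁻] = 0.02075 × 1.961 = 0.0407 mmol/kg

[CO3²⁻] = 0.0407 mmol/kg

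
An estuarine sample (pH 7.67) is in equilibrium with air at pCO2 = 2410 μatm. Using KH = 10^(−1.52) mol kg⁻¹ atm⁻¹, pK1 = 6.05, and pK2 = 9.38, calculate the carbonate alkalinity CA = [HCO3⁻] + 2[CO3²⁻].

CA = 3.15 mmol/kg

[CO2*] = KH · pCO2 = 10^(−1.52) × 2410×10^-6 = 7.278×10^-5 mol/kg
α₀ = 1/(1 + K1/[H⁺] + K1K2/[H⁺]²) = 1/(1 + 10^+1.62 + 10^-0.09) = 0.02299
DIC = [CO2*]/α₀ = 7.278×10^-5 / 0.02299 = 3.166 mmol/kg
CA = (α₁ + 2α₂)·DIC = (0.9583 + 2×0.01869) × 3.166 = 3.15 mmol/kg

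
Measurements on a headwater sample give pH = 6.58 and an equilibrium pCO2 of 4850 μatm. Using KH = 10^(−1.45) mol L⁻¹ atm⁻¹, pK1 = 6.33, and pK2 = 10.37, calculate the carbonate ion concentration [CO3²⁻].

[CO2*] = KH · pCO2 = 10^(−1.45) × 4850×10^-6 = 1.721×10^-4 mol/L
α₀ = 1/(1 + K1/[H⁺] + K1K2/[H⁺]²) = 1/(1 + 10^+0.25 + 10^-3.54) = 0.3599
DIC = [CO2*]/α₀ = 1.721×10^-4 / 0.3599 = 0.4781 mmol/L
[CO3²⁻] = α₂·DIC; α₂ = 0.0001038, so [CO3²⁻] = 0.0001038 × 0.4781 = 4.96×10^-5 mmol/L = 0.0496 μmol/L

[CO3²⁻] = 0.0496 μmol/L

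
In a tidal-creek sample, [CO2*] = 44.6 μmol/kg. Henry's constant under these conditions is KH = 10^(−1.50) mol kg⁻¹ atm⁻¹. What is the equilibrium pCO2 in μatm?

KH = 10^(−1.50) = 3.162×10^-2 mol kg⁻¹ atm⁻¹
pCO2 = [CO2*]/KH = 44.6×10^-6 / 3.162×10^-2 = 1.41×10^-3 atm = 1410 μatm

pCO2 = 1410 μatm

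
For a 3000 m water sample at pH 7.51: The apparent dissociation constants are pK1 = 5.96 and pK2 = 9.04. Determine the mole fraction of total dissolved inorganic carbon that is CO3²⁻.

α₂ = 0.0279

α₂ = 1 / (1 + [H⁺]/K2 + [H⁺]²/(K1K2)) = 1 / (1 + 10^+1.53 + 10^-0.02)
   = 1 / (1 + 33.884 + 0.95499) = 1/35.839 = 0.02790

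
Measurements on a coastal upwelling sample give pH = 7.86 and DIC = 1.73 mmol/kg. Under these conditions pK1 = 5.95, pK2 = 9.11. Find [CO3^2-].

[CO3²⁻] = 0.0910 mmol/kg

α₂ = 1 / (1 + [H⁺]/K2 + [H⁺]²/(K1K2)) = 1 / (1 + 10^+1.25 + 10^-0.66)
   = 1 / (1 + 17.783 + 0.21878) = 1/19.002 = 0.05263
[CO3²⁻] = α₂ × DIC = 0.05263 × 1.73 = 0.0910 mmol/kg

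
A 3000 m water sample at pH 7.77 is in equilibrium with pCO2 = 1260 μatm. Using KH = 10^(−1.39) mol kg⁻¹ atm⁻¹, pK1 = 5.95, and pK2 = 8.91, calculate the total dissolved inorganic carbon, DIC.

[CO2*] = KH · pCO2 = 10^(−1.39) × 1260×10^-6 = 5.133×10^-5 mol/kg
α₀ = 1/(1 + K1/[H⁺] + K1K2/[H⁺]²) = 1/(1 + 10^+1.82 + 10^+0.68) = 0.01392
DIC = [CO2*]/α₀ = 5.133×10^-5 / 0.01392 = 3.69 mmol/kg

DIC = 3.69 mmol/kg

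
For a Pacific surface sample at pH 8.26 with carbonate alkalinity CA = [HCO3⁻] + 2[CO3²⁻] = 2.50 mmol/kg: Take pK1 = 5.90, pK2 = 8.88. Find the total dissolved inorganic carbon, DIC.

CA = [HCO3⁻] + 2[CO3²⁻] = (α₁ + 2α₂)·DIC
At pH 8.26: [H⁺]/K1 = 10^-2.36 = 0.0043652, K2/[H⁺] = 10^-0.62 = 0.23988
α₁ = 1/(1 + 0.0043652 + 0.23988) = 1/1.2442 = 0.8037; α₂ = α₁·K2/[H⁺] = 0.1928
α₁ + 2α₂ = 1.1893
DIC = CA / (α₁ + 2α₂) = 2.50 / 1.1893 = 2.10 mmol/kg

DIC = 2.10 mmol/kg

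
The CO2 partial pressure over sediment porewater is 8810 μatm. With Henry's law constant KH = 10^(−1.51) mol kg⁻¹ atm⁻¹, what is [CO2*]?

KH = 10^(−1.51) = 3.090×10^-2 mol kg⁻¹ atm⁻¹
[CO2*] = KH · pCO2 = 3.090×10^-2 × 8810×10^-6 atm = 2.72×10^-4 mol/kg

[CO2*] = 272 μmol/kg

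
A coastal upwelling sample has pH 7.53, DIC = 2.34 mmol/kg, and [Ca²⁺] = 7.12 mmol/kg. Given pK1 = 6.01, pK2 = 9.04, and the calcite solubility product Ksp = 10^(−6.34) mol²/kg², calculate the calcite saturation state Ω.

α₂ = 1 / (1 + [H⁺]/K2 + [H⁺]²/(K1K2)) = 1 / (1 + 10^+1.51 + 10^-0.01)
   = 1 / (1 + 32.359 + 0.97724) = 1/34.337 = 0.02912
[CO3²⁻] = α₂ × DIC = 0.02912 × 2.34 = 0.06815 mmol/kg
Ksp = 10^(−6.34) = 4.571×10^-7
Ω = [Ca²⁺][CO3²⁻]/Ksp = (7.12×10^-3)(6.815×10^-5) / 4.571×10^-7 = 1.06

Ω = 1.06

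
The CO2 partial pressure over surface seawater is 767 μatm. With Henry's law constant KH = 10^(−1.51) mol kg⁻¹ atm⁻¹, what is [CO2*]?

[CO2*] = 23.7 μmol/kg

KH = 10^(−1.51) = 3.090×10^-2 mol kg⁻¹ atm⁻¹
[CO2*] = KH · pCO2 = 3.090×10^-2 × 767×10^-6 atm = 2.37×10^-5 mol/kg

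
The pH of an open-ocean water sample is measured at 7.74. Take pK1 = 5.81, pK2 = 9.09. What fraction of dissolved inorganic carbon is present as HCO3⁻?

α₁ = 0.947

α₁ = 1 / (1 + [H⁺]/K1 + K2/[H⁺]) = 1 / (1 + 10^-1.93 + 10^-1.35)
   = 1 / (1 + 0.011749 + 0.044668) = 1/1.0564 = 0.9466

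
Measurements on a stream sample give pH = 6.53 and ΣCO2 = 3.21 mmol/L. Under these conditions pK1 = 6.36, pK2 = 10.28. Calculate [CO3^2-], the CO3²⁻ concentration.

α₂ = 1 / (1 + [H⁺]/K2 + [H⁺]²/(K1K2)) = 1 / (1 + 10^+3.75 + 10^+3.58)
   = 1 / (1 + 5623.4 + 3801.9) = 1/9426.3 = 0.0001061
[CO3²⁻] = α₂ × DIC = 0.0001061 × 3.21 = 0.000341 mmol/L = 0.341 μmol/L

[CO3²⁻] = 0.341 μmol/L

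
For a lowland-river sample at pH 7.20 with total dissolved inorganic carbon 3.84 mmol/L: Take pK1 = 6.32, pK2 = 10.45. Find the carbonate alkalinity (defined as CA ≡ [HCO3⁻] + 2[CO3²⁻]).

CA = [HCO3⁻] + 2[CO3²⁻] = (α₁ + 2α₂)·DIC
At pH 7.20: [H⁺]/K1 = 10^-0.88 = 0.13183, K2/[H⁺] = 10^-3.25 = 0.00056234
α₁ = 1/(1 + 0.13183 + 0.00056234) = 1/1.1324 = 0.8831; α₂ = α₁·K2/[H⁺] = 0.0004966
α₁ + 2α₂ = 0.8841
CA = 0.8841 × 3.84 = 3.39 mmol/L

CA = 3.39 mmol/L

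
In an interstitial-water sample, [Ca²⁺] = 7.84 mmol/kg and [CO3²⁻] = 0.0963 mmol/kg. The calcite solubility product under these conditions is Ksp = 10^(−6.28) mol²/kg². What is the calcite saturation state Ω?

Ksp = 10^(−6.28) = 5.248×10^-7
Ω = [Ca²⁺][CO3²⁻]/Ksp = (7.84×10^-3)(0.0963×10^-3) / 5.248×10^-7 = 1.44

Ω = 1.44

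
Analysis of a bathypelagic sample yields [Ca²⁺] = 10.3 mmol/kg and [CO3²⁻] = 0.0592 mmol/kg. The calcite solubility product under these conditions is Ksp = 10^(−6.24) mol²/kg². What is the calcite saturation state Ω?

Ω = 1.06

Ksp = 10^(−6.24) = 5.754×10^-7
Ω = [Ca²⁺][CO3²⁻]/Ksp = (10.3×10^-3)(0.0592×10^-3) / 5.754×10^-7 = 1.06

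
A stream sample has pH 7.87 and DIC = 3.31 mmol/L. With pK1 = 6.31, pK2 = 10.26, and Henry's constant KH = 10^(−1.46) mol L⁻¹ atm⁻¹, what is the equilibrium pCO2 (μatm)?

pCO2 = 2550 μatm

α₀ = 1 / (1 + K1/[H⁺] + K1K2/[H⁺]²) = 1 / (1 + 10^+1.56 + 10^-0.83)
   = 1 / (1 + 36.308 + 0.14791) = 1/37.456 = 0.02670
[CO2*] = α₀ × DIC = 0.02670 × 3.31 = 0.08837 mmol/L
pCO2 = [CO2*]/KH = 8.837×10^-5 / 3.467×10^-2 = 2550 μatm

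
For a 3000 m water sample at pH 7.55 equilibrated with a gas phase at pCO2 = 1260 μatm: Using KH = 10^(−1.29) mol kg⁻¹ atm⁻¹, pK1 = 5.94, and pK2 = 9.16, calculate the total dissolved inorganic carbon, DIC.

DIC = 2.76 mmol/kg

[CO2*] = KH · pCO2 = 10^(−1.29) × 1260×10^-6 = 6.462×10^-5 mol/kg
α₀ = 1/(1 + K1/[H⁺] + K1K2/[H⁺]²) = 1/(1 + 10^+1.61 + 10^+0.00) = 0.02340
DIC = [CO2*]/α₀ = 6.462×10^-5 / 0.02340 = 2.76 mmol/kg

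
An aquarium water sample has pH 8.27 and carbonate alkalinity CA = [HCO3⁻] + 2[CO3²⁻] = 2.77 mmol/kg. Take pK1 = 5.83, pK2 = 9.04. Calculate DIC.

CA = [HCO3⁻] + 2[CO3²⁻] = (α₁ + 2α₂)·DIC
At pH 8.27: [H⁺]/K1 = 10^-2.44 = 0.0036308, K2/[H⁺] = 10^-0.77 = 0.16982
α₁ = 1/(1 + 0.0036308 + 0.16982) = 1/1.1735 = 0.8522; α₂ = α₁·K2/[H⁺] = 0.1447
α₁ + 2α₂ = 1.1416
DIC = CA / (α₁ + 2α₂) = 2.77 / 1.1416 = 2.43 mmol/kg

DIC = 2.43 mmol/kg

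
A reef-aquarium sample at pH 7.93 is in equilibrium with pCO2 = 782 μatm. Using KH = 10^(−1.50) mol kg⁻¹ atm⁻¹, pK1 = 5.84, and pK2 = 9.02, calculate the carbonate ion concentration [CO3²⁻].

[CO3²⁻] = 0.247 mmol/kg

[CO2*] = KH · pCO2 = 10^(−1.50) × 782×10^-6 = 2.473×10^-5 mol/kg
α₀ = 1/(1 + K1/[H⁺] + K1K2/[H⁺]²) = 1/(1 + 10^+2.09 + 10^+1.00) = 0.007461
DIC = [CO2*]/α₀ = 2.473×10^-5 / 0.007461 = 3.314 mmol/kg
[CO3²⁻] = α₂·DIC; α₂ = 0.07461, so [CO3²⁻] = 0.07461 × 3.314 = 0.247 mmol/kg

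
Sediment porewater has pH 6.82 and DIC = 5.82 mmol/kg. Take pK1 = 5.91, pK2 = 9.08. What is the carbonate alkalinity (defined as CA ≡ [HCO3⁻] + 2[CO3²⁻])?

CA = [HCO3⁻] + 2[CO3²⁻] = (α₁ + 2α₂)·DIC
At pH 6.82: [H⁺]/K1 = 10^-0.91 = 0.12303, K2/[H⁺] = 10^-2.26 = 0.0054954
α₁ = 1/(1 + 0.12303 + 0.0054954) = 1/1.1285 = 0.8861; α₂ = α₁·K2/[H⁺] = 0.004870
α₁ + 2α₂ = 0.8959
CA = 0.8959 × 5.82 = 5.21 mmol/kg

CA = 5.21 mmol/kg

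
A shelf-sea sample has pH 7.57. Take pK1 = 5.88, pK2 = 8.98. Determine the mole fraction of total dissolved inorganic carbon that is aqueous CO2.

α₀ = 1 / (1 + K1/[H⁺] + K1K2/[H⁺]²) = 1 / (1 + 10^+1.69 + 10^+0.28)
   = 1 / (1 + 48.978 + 1.9055) = 1/51.883 = 0.01927

α₀ = 0.0193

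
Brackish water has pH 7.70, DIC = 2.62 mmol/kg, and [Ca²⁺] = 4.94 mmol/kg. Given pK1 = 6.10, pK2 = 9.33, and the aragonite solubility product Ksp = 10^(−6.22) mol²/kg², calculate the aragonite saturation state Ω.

Ω = 0.480

α₂ = 1 / (1 + [H⁺]/K2 + [H⁺]²/(K1K2)) = 1 / (1 + 10^+1.63 + 10^+0.03)
   = 1 / (1 + 42.658 + 1.0715) = 1/44.729 = 0.02236
[CO3²⁻] = α₂ × DIC = 0.02236 × 2.62 = 0.05857 mmol/kg
Ksp = 10^(−6.22) = 6.026×10^-7
Ω = [Ca²⁺][CO3²⁻]/Ksp = (4.94×10^-3)(5.857×10^-5) / 6.026×10^-7 = 0.480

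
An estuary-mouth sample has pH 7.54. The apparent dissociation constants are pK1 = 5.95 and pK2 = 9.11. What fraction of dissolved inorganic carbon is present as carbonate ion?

α₂ = 0.0256

α₂ = 1 / (1 + [H⁺]/K2 + [H⁺]²/(K1K2)) = 1 / (1 + 10^+1.57 + 10^-0.02)
   = 1 / (1 + 37.154 + 0.95499) = 1/39.109 = 0.02557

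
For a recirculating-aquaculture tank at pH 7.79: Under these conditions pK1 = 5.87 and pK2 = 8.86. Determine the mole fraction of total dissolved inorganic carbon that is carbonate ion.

α₂ = 1 / (1 + [H⁺]/K2 + [H⁺]²/(K1K2)) = 1 / (1 + 10^+1.07 + 10^-0.85)
   = 1 / (1 + 11.749 + 0.14125) = 1/12.890 = 0.07758

α₂ = 0.0776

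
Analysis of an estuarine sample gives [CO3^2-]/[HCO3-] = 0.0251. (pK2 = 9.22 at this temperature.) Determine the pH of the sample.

From K2 = [H⁺][CO3^2-]/[HCO3-]:  pH = pK2 + log₁₀([CO3^2-]/[HCO3-])
log₁₀(0.0251) = -1.600
pH = 9.22 + (-1.600) = 7.62

pH = 7.62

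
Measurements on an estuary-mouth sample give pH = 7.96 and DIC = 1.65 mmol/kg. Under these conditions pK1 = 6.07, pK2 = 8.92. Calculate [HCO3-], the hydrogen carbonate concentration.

[HCO3⁻] = 1.47 mmol/kg

α₁ = 1 / (1 + [H⁺]/K1 + K2/[H⁺]) = 1 / (1 + 10^-1.89 + 10^-0.96)
   = 1 / (1 + 0.012882 + 0.10965) = 1/1.1225 = 0.8908
[HCO3⁻] = α₁ × DIC = 0.8908 × 1.65 = 1.47 mmol/kg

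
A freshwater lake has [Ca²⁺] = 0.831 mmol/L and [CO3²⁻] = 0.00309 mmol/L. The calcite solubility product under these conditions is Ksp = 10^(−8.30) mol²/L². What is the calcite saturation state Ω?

Ω = 0.512

Ksp = 10^(−8.30) = 5.012×10^-9
Ω = [Ca²⁺][CO3²⁻]/Ksp = (0.831×10^-3)(0.00309×10^-3) / 5.012×10^-9 = 0.512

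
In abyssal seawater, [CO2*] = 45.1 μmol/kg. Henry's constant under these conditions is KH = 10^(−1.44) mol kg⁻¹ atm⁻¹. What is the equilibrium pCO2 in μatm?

pCO2 = 1240 μatm

KH = 10^(−1.44) = 3.631×10^-2 mol kg⁻¹ atm⁻¹
pCO2 = [CO2*]/KH = 45.1×10^-6 / 3.631×10^-2 = 1.24×10^-3 atm = 1240 μatm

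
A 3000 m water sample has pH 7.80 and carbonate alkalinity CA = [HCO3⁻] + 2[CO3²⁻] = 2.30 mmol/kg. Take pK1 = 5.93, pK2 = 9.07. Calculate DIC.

CA = [HCO3⁻] + 2[CO3²⁻] = (α₁ + 2α₂)·DIC
At pH 7.80: [H⁺]/K1 = 10^-1.87 = 0.013490, K2/[H⁺] = 10^-1.27 = 0.053703
α₁ = 1/(1 + 0.013490 + 0.053703) = 1/1.0672 = 0.9370; α₂ = α₁·K2/[H⁺] = 0.05032
α₁ + 2α₂ = 1.0377
DIC = CA / (α₁ + 2α₂) = 2.30 / 1.0377 = 2.22 mmol/kg

DIC = 2.22 mmol/kg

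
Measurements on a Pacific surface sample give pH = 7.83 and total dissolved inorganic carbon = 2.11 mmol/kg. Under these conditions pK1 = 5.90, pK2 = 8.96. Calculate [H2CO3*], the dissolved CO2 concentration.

[CO2*] = 0.0228 mmol/kg

α₀ = 1 / (1 + K1/[H⁺] + K1K2/[H⁺]²) = 1 / (1 + 10^+1.93 + 10^+0.80)
   = 1 / (1 + 85.114 + 6.3096) = 1/92.423 = 0.01082
[CO2*] = α₀ × DIC = 0.01082 × 2.11 = 0.0228 mmol/kg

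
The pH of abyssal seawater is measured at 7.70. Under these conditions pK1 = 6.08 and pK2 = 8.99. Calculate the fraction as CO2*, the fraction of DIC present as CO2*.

α₀ = 1 / (1 + K1/[H⁺] + K1K2/[H⁺]²) = 1 / (1 + 10^+1.62 + 10^+0.33)
   = 1 / (1 + 41.687 + 2.1380) = 1/44.825 = 0.02231

α₀ = 0.0223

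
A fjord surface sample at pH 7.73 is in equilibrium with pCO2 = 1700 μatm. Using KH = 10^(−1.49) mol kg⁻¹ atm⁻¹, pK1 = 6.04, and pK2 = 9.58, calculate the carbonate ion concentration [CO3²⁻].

[CO2*] = KH · pCO2 = 10^(−1.49) × 1700×10^-6 = 5.501×10^-5 mol/kg
α₀ = 1/(1 + K1/[H⁺] + K1K2/[H⁺]²) = 1/(1 + 10^+1.69 + 10^-0.16) = 0.01974
DIC = [CO2*]/α₀ = 5.501×10^-5 / 0.01974 = 2.787 mmol/kg
[CO3²⁻] = α₂·DIC; α₂ = 0.01365, so [CO3²⁻] = 0.01365 × 2.787 = 0.0381 mmol/kg

[CO3²⁻] = 0.0381 mmol/kg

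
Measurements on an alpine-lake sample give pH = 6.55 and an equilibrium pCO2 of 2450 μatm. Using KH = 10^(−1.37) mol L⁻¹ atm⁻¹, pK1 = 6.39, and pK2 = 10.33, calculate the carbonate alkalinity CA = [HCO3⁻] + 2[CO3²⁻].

CA = 0.151 mmol/L

[CO2*] = KH · pCO2 = 10^(−1.37) × 2450×10^-6 = 1.045×10^-4 mol/L
α₀ = 1/(1 + K1/[H⁺] + K1K2/[H⁺]²) = 1/(1 + 10^+0.16 + 10^-3.62) = 0.4089
DIC = [CO2*]/α₀ = 1.045×10^-4 / 0.4089 = 0.2556 mmol/L
CA = (α₁ + 2α₂)·DIC = (0.5910 + 2×9.808×10^-5) × 0.2556 = 0.151 mmol/L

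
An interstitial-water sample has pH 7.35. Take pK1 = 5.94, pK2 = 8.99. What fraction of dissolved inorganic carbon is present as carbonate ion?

α₂ = 0.0216

α₂ = 1 / (1 + [H⁺]/K2 + [H⁺]²/(K1K2)) = 1 / (1 + 10^+1.64 + 10^+0.23)
   = 1 / (1 + 43.652 + 1.6982) = 1/46.350 = 0.02158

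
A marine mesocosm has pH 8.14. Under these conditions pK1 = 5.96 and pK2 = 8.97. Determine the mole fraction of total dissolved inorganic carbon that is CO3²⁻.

α₂ = 1 / (1 + [H⁺]/K2 + [H⁺]²/(K1K2)) = 1 / (1 + 10^+0.83 + 10^-1.35)
   = 1 / (1 + 6.7608 + 0.044668) = 1/7.8055 = 0.1281

α₂ = 0.128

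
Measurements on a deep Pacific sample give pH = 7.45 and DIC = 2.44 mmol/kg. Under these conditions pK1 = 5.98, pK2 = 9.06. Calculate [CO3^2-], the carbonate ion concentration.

α₂ = 1 / (1 + [H⁺]/K2 + [H⁺]²/(K1K2)) = 1 / (1 + 10^+1.61 + 10^+0.14)
   = 1 / (1 + 40.738 + 1.3804) = 1/43.118 = 0.02319
[CO3²⁻] = α₂ × DIC = 0.02319 × 2.44 = 0.0566 mmol/kg

[CO3²⁻] = 0.0566 mmol/kg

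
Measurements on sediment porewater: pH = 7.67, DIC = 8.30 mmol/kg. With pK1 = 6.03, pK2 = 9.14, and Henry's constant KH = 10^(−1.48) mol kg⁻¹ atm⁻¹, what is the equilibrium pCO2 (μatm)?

α₀ = 1 / (1 + K1/[H⁺] + K1K2/[H⁺]²) = 1 / (1 + 10^+1.64 + 10^+0.17)
   = 1 / (1 + 43.652 + 1.4791) = 1/46.131 = 0.02168
[CO2*] = α₀ × DIC = 0.02168 × 8.30 = 0.1799 mmol/kg
pCO2 = [CO2*]/KH = 1.799×10^-4 / 3.311×10^-2 = 5430 μatm

pCO2 = 5430 μatm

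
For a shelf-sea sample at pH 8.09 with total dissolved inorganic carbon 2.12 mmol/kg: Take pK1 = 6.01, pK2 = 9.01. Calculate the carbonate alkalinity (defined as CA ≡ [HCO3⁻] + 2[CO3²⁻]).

CA = 2.33 mmol/kg

CA = [HCO3⁻] + 2[CO3²⁻] = (α₁ + 2α₂)·DIC
At pH 8.09: [H⁺]/K1 = 10^-2.08 = 0.0083176, K2/[H⁺] = 10^-0.92 = 0.12023
α₁ = 1/(1 + 0.0083176 + 0.12023) = 1/1.1285 = 0.8861; α₂ = α₁·K2/[H⁺] = 0.1065
α₁ + 2α₂ = 1.0992
CA = 1.0992 × 2.12 = 2.33 mmol/kg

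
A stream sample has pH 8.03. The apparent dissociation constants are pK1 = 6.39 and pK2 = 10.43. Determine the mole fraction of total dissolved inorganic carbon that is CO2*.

α₀ = 1 / (1 + K1/[H⁺] + K1K2/[H⁺]²) = 1 / (1 + 10^+1.64 + 10^-0.76)
   = 1 / (1 + 43.652 + 0.17378) = 1/44.825 = 0.02231

α₀ = 0.0223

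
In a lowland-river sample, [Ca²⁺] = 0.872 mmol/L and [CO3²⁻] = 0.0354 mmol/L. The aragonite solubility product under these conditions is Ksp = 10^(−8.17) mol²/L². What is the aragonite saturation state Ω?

Ksp = 10^(−8.17) = 6.761×10^-9
Ω = [Ca²⁺][CO3²⁻]/Ksp = (0.872×10^-3)(0.0354×10^-3) / 6.761×10^-9 = 4.57

Ω = 4.57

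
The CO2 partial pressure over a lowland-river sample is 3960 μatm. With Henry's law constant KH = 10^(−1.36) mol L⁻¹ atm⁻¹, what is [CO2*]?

KH = 10^(−1.36) = 4.365×10^-2 mol L⁻¹ atm⁻¹
[CO2*] = KH · pCO2 = 4.365×10^-2 × 3960×10^-6 atm = 1.73×10^-4 mol/L

[CO2*] = 173 μmol/L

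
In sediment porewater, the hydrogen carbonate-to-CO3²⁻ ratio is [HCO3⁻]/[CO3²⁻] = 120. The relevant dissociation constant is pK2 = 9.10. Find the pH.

pH = 7.02

From K2 = [H⁺][CO3²⁻]/[HCO3⁻]:  pH = pK2 − log₁₀([HCO3⁻]/[CO3²⁻])
log₁₀(120) = +2.079
pH = 9.10 − (+2.079) = 7.02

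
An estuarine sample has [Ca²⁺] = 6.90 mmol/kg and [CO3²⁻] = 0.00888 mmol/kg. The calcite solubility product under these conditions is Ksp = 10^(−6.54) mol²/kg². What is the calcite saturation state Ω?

Ksp = 10^(−6.54) = 2.884×10^-7
Ω = [Ca²⁺][CO3²⁻]/Ksp = (6.90×10^-3)(0.00888×10^-3) / 2.884×10^-7 = 0.212

Ω = 0.212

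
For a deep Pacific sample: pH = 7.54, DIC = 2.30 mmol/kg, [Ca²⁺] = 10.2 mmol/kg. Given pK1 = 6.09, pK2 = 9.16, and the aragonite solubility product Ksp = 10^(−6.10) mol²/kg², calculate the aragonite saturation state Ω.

α₂ = 1 / (1 + [H⁺]/K2 + [H⁺]²/(K1K2)) = 1 / (1 + 10^+1.62 + 10^+0.17)
   = 1 / (1 + 41.687 + 1.4791) = 1/44.166 = 0.02264
[CO3²⁻] = α₂ × DIC = 0.02264 × 2.30 = 0.05208 mmol/kg
Ksp = 10^(−6.10) = 7.943×10^-7
Ω = [Ca²⁺][CO3²⁻]/Ksp = (10.2×10^-3)(5.208×10^-5) / 7.943×10^-7 = 0.669

Ω = 0.669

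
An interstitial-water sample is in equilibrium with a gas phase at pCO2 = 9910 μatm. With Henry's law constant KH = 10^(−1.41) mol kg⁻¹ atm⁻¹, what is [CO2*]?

[CO2*] = 386 μmol/kg

KH = 10^(−1.41) = 3.890×10^-2 mol kg⁻¹ atm⁻¹
[CO2*] = KH · pCO2 = 3.890×10^-2 × 9910×10^-6 atm = 3.86×10^-4 mol/kg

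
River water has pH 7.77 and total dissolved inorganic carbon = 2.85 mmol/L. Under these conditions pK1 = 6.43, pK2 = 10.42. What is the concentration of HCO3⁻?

α₁ = 1 / (1 + [H⁺]/K1 + K2/[H⁺]) = 1 / (1 + 10^-1.34 + 10^-2.65)
   = 1 / (1 + 0.045709 + 0.0022387) = 1/1.0479 = 0.9542
[HCO3⁻] = α₁ × DIC = 0.9542 × 2.85 = 2.72 mmol/L

[HCO3⁻] = 2.72 mmol/L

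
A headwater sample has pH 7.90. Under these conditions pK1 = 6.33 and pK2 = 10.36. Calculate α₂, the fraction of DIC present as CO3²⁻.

α₂ = 0.00337

α₂ = 1 / (1 + [H⁺]/K2 + [H⁺]²/(K1K2)) = 1 / (1 + 10^+2.46 + 10^+0.89)
   = 1 / (1 + 288.40 + 7.7625) = 1/297.17 = 0.003365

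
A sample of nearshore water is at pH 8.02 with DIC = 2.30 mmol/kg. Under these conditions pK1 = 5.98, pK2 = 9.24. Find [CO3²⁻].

[CO3²⁻] = 0.130 mmol/kg

α₂ = 1 / (1 + [H⁺]/K2 + [H⁺]²/(K1K2)) = 1 / (1 + 10^+1.22 + 10^-0.82)
   = 1 / (1 + 16.596 + 0.15136) = 1/17.747 = 0.05635
[CO3²⁻] = α₂ × DIC = 0.05635 × 2.30 = 0.130 mmol/kg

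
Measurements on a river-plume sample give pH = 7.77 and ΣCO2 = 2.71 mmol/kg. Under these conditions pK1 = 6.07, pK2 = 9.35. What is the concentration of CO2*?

[CO2*] = 0.0517 mmol/kg

α₀ = 1 / (1 + K1/[H⁺] + K1K2/[H⁺]²) = 1 / (1 + 10^+1.70 + 10^+0.12)
   = 1 / (1 + 50.119 + 1.3183) = 1/52.437 = 0.01907
[CO2*] = α₀ × DIC = 0.01907 × 2.71 = 0.0517 mmol/kg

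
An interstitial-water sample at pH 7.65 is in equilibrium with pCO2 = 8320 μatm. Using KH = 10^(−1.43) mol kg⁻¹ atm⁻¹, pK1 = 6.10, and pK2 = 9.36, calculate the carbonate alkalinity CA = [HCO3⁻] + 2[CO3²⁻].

[CO2*] = KH · pCO2 = 10^(−1.43) × 8320×10^-6 = 3.091×10^-4 mol/kg
α₀ = 1/(1 + K1/[H⁺] + K1K2/[H⁺]²) = 1/(1 + 10^+1.55 + 10^-0.16) = 0.02690
DIC = [CO2*]/α₀ = 3.091×10^-4 / 0.02690 = 11.49 mmol/kg
CA = (α₁ + 2α₂)·DIC = (0.9545 + 2×0.01861) × 11.49 = 11.4 mmol/kg

CA = 11.4 mmol/kg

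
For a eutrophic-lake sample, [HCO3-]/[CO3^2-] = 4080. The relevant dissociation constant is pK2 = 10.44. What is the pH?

pH = 6.83

From K2 = [H⁺][CO3^2-]/[HCO3-]:  pH = pK2 − log₁₀([HCO3-]/[CO3^2-])
log₁₀(4080) = +3.611
pH = 10.44 − (+3.611) = 6.83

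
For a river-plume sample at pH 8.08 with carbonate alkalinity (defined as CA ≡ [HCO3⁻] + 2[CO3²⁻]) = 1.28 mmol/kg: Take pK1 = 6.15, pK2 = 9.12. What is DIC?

DIC = 1.19 mmol/kg

CA = [HCO3⁻] + 2[CO3²⁻] = (α₁ + 2α₂)·DIC
At pH 8.08: [H⁺]/K1 = 10^-1.93 = 0.011749, K2/[H⁺] = 10^-1.04 = 0.091201
α₁ = 1/(1 + 0.011749 + 0.091201) = 1/1.1030 = 0.9067; α₂ = α₁·K2/[H⁺] = 0.08269
α₁ + 2α₂ = 1.0720
DIC = CA / (α₁ + 2α₂) = 1.28 / 1.0720 = 1.19 mmol/kg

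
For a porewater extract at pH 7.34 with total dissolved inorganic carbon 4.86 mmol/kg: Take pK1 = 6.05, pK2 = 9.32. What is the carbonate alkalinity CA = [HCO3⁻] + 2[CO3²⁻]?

CA = [HCO3⁻] + 2[CO3²⁻] = (α₁ + 2α₂)·DIC
At pH 7.34: [H⁺]/K1 = 10^-1.29 = 0.051286, K2/[H⁺] = 10^-1.98 = 0.010471
α₁ = 1/(1 + 0.051286 + 0.010471) = 1/1.0618 = 0.9418; α₂ = α₁·K2/[H⁺] = 0.009862
α₁ + 2α₂ = 0.9616
CA = 0.9616 × 4.86 = 4.67 mmol/kg

CA = 4.67 mmol/kg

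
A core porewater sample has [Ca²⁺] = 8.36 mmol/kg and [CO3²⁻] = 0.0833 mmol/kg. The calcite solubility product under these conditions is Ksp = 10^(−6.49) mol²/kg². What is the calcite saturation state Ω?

Ω = 2.15

Ksp = 10^(−6.49) = 3.236×10^-7
Ω = [Ca²⁺][CO3²⁻]/Ksp = (8.36×10^-3)(0.0833×10^-3) / 3.236×10^-7 = 2.15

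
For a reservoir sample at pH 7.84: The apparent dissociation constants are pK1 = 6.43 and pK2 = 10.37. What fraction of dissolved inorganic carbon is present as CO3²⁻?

α₂ = 1 / (1 + [H⁺]/K2 + [H⁺]²/(K1K2)) = 1 / (1 + 10^+2.53 + 10^+1.12)
   = 1 / (1 + 338.84 + 13.183) = 1/353.03 = 0.002833

α₂ = 0.00283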